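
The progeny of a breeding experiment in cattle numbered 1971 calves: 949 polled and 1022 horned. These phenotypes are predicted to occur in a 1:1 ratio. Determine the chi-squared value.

The 1:1 ratio has 2 parts, so with N = 1971 the expected counts are:
  polled: 1971 × 1/2 = 985.5
  horned: 1971 × 1/2 = 985.5
χ² = Σ (O − E)² / E
  polled: (949 − 985.5)² / 985.5 = 1.3519
  horned: (1022 − 985.5)² / 985.5 = 1.3519
χ² = 1.3519 + 1.3519 = 2.7038 ≈ 2.704

2.704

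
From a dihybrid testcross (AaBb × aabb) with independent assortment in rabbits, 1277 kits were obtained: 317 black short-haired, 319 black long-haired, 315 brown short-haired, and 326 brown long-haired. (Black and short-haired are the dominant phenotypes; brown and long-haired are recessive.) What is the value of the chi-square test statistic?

A dihybrid testcross with independent assortment gives a 1:1:1:1 ratio.
Under the 1:1:1:1 hypothesis (Σ ratio = 4, N = 1277):
  black short-haired: 1277 × 1/4 = 319.25
  black long-haired: 1277 × 1/4 = 319.25
  brown short-haired: 1277 × 1/4 = 319.25
  brown long-haired: 1277 × 1/4 = 319.25
χ² = Σ (O − E)² / E
  black short-haired: (317 − 319.25)² / 319.25 = 0.0159
  black long-haired: (319 − 319.25)² / 319.25 = 0.0002
  brown short-haired: (315 − 319.25)² / 319.25 = 0.0566
  brown long-haired: (326 − 319.25)² / 319.25 = 0.1427
χ² = 0.0159 + 0.0002 + 0.0566 + 0.1427 = 0.2154 ≈ 0.215

0.215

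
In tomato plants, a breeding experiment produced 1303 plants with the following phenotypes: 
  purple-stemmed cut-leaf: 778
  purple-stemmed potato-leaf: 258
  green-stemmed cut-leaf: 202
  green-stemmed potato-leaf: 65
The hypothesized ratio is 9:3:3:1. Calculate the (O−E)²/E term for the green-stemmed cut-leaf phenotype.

Total ratio parts = 16. Expected numbers out of 1303:
  purple-stemmed cut-leaf: 1303 × 9/16 = 732.9375
  purple-stemmed potato-leaf: 1303 × 3/16 = 244.3125
  green-stemmed cut-leaf: 1303 × 3/16 = 244.3125
  green-stemmed potato-leaf: 1303 × 1/16 = 81.4375
Contribution of green-stemmed cut-leaf: (202 − 244.3125)² / 244.3125 = 7.3281

7.328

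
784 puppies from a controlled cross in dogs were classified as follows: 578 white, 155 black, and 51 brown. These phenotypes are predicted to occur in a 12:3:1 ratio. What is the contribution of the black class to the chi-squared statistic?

0.435

Expected counts for N = 784 under a 12:3:1 ratio (total parts = 16):
  white: 784 × 12/16 = 588
  black: 784 × 3/16 = 147
  brown: 784 × 1/16 = 49
Contribution of black: (155 − 147)² / 147 = 0.4354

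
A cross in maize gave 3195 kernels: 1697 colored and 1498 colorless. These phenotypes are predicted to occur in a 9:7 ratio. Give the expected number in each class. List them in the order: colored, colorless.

1797.1875, 1397.8125

Under the 9:7 hypothesis (Σ ratio = 16, N = 3195):
  colored: 3195 × 9/16 = 1797.1875
  colorless: 3195 × 7/16 = 1397.8125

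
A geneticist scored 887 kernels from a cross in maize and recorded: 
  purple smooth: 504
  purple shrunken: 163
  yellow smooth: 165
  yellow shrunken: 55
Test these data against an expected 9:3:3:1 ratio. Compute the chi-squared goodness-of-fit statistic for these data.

Total ratio parts = 16. Expected numbers out of 887:
  purple smooth: 887 × 9/16 = 498.9375
  purple shrunken: 887 × 3/16 = 166.3125
  yellow smooth: 887 × 3/16 = 166.3125
  yellow shrunken: 887 × 1/16 = 55.4375
χ² = Σ (O − E)² / E
  purple smooth: (504 − 498.9375)² / 498.9375 = 0.0514
  purple shrunken: (163 − 166.3125)² / 166.3125 = 0.0660
  yellow smooth: (165 − 166.3125)² / 166.3125 = 0.0104
  yellow shrunken: (55 − 55.4375)² / 55.4375 = 0.0035
χ² = 0.0514 + 0.0660 + 0.0104 + 0.0035 = 0.1313 ≈ 0.131

0.131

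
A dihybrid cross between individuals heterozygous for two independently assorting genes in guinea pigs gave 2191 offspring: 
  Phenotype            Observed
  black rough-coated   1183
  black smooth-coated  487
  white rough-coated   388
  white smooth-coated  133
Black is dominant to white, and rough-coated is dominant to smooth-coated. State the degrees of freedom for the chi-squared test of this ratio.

A dihybrid F₂ with independent assortment and complete dominance at both loci gives a 9:3:3:1 phenotypic ratio.
A goodness-of-fit test with 4 phenotype classes has df = 4 − 1 = 3.

3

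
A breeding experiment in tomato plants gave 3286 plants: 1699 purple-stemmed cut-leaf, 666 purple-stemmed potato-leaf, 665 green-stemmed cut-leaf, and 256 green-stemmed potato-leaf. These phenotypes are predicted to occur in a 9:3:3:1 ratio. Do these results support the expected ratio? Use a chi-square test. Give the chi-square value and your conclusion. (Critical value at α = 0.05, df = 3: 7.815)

The 9:3:3:1 ratio has 16 parts, so with N = 3286 the expected counts are:
  purple-stemmed cut-leaf: 3286 × 9/16 = 1848.375
  purple-stemmed potato-leaf: 3286 × 3/16 = 616.125
  green-stemmed cut-leaf: 3286 × 3/16 = 616.125
  green-stemmed potato-leaf: 3286 × 1/16 = 205.375
χ² = Σ (O − E)² / E
  purple-stemmed cut-leaf: (1699 − 1848.375)² / 1848.375 = 12.0716
  purple-stemmed potato-leaf: (666 − 616.125)² / 616.125 = 4.0374
  green-stemmed cut-leaf: (665 − 616.125)² / 616.125 = 3.8771
  green-stemmed potato-leaf: (256 − 205.375)² / 205.375 = 12.4791
χ² = 12.0716 + 4.0374 + 3.8771 + 12.4791 = 32.4652 ≈ 32.465
Degrees of freedom = 4 − 1 = 3; critical value at α = 0.05 is 7.815.
Since 32.465 > 7.815, we reject the null hypothesis — the data do not fit the 9:3:3:1 ratio.

32.465; not consistent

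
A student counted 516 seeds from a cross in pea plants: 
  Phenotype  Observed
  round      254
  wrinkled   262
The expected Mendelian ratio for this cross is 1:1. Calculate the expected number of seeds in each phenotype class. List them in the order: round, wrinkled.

The 1:1 ratio has 2 parts, so with N = 516 the expected counts are:
  round: 516 × 1/2 = 258
  wrinkled: 516 × 1/2 = 258

258, 258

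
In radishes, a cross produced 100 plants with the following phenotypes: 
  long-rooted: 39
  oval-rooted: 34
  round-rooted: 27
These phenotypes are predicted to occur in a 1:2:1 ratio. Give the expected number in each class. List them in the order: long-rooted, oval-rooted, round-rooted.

Under the 1:2:1 hypothesis (Σ ratio = 4, N = 100):
  long-rooted: 100 × 1/4 = 25
  oval-rooted: 100 × 2/4 = 50
  round-rooted: 100 × 1/4 = 25

25, 50, 25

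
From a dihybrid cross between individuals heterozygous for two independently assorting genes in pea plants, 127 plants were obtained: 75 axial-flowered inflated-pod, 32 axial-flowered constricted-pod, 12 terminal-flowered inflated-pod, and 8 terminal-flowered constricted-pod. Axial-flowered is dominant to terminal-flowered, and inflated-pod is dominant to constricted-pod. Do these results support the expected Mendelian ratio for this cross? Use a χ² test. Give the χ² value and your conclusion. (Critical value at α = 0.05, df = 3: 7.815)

A dihybrid F₂ with independent assortment and complete dominance at both loci gives a 9:3:3:1 phenotypic ratio.
Under the 9:3:3:1 hypothesis (Σ ratio = 16, N = 127):
  axial-flowered inflated-pod: 127 × 9/16 = 71.4375
  axial-flowered constricted-pod: 127 × 3/16 = 23.8125
  terminal-flowered inflated-pod: 127 × 3/16 = 23.8125
  terminal-flowered constricted-pod: 127 × 1/16 = 7.9375
χ² = Σ (O − E)² / E
  axial-flowered inflated-pod: (75 − 71.4375)² / 71.4375 = 0.1777
  axial-flowered constricted-pod: (32 − 23.8125)² / 23.8125 = 2.8151
  terminal-flowered inflated-pod: (12 − 23.8125)² / 23.8125 = 5.8597
  terminal-flowered constricted-pod: (8 − 7.9375)² / 7.9375 = 0.0005
χ² = 0.1777 + 2.8151 + 5.8597 + 0.0005 = 8.853
Degrees of freedom = 4 − 1 = 3; critical value at α = 0.05 is 7.815.
Since 8.853 > 7.815, we reject the null hypothesis — the data do not fit the 9:3:3:1 ratio.

8.853; not consistent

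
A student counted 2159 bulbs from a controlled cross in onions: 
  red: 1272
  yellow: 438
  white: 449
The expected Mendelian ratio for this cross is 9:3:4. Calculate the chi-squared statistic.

20.707

Expected counts for N = 2159 under a 9:3:4 ratio (total parts = 16):
  red: 2159 × 9/16 = 1214.4375
  yellow: 2159 × 3/16 = 404.8125
  white: 2159 × 4/16 = 539.75
χ² = Σ (O − E)² / E
  red: (1272 − 1214.4375)² / 1214.4375 = 2.7284
  yellow: (438 − 404.8125)² / 404.8125 = 2.7208
  white: (449 − 539.75)² / 539.75 = 15.2581
χ² = 2.7284 + 2.7208 + 15.2581 = 20.7073 ≈ 20.707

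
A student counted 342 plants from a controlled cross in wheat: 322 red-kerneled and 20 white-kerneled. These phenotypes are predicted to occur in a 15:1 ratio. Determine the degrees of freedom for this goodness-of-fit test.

A goodness-of-fit test with 2 phenotype classes has df = 2 − 1 = 1.

1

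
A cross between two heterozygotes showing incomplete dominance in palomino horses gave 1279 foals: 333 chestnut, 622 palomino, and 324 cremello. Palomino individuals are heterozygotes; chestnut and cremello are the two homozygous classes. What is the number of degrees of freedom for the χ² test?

With incomplete dominance, a heterozygote × heterozygote cross gives a 1:2:1 phenotypic ratio.
A goodness-of-fit test with 3 phenotype classes has df = 3 − 1 = 2.

2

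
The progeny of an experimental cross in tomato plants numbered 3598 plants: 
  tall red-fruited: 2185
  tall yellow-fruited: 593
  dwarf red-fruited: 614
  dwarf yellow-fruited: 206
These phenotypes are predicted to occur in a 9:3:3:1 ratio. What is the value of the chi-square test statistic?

Total ratio parts = 16. Expected numbers out of 3598:
  tall red-fruited: 3598 × 9/16 = 2023.875
  tall yellow-fruited: 3598 × 3/16 = 674.625
  dwarf red-fruited: 3598 × 3/16 = 674.625
  dwarf yellow-fruited: 3598 × 1/16 = 224.875
χ² = Σ (O − E)² / E
  tall red-fruited: (2185 − 2023.875)² / 2023.875 = 12.8275
  tall yellow-fruited: (593 − 674.625)² / 674.625 = 9.8761
  dwarf red-fruited: (614 − 674.625)² / 674.625 = 5.4480
  dwarf yellow-fruited: (206 − 224.875)² / 224.875 = 1.5843
χ² = 12.8275 + 9.8761 + 5.4480 + 1.5843 = 29.7359 ≈ 29.736

29.736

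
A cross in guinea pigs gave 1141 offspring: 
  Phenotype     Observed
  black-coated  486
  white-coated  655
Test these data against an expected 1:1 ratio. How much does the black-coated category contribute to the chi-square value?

Expected counts for N = 1141 under a 1:1 ratio (total parts = 2):
  black-coated: 1141 × 1/2 = 570.5
  white-coated: 1141 × 1/2 = 570.5
Contribution of black-coated: (486 − 570.5)² / 570.5 = 12.5158

12.516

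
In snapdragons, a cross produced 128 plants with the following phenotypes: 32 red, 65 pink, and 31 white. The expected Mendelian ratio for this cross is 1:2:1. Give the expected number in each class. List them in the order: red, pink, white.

32, 64, 32

The 1:2:1 ratio has 4 parts, so with N = 128 the expected counts are:
  red: 128 × 1/4 = 32
  pink: 128 × 2/4 = 64
  white: 128 × 1/4 = 32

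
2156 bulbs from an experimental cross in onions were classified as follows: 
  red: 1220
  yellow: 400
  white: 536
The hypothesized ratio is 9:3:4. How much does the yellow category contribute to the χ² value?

Total ratio parts = 16. Expected numbers out of 2156:
  red: 2156 × 9/16 = 1212.75
  yellow: 2156 × 3/16 = 404.25
  white: 2156 × 4/16 = 539
Contribution of yellow: (400 − 404.25)² / 404.25 = 0.0447

0.045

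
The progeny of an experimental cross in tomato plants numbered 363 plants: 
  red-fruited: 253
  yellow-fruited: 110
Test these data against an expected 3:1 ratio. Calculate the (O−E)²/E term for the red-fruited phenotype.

1.361

Total ratio parts = 4. Expected numbers out of 363:
  red-fruited: 363 × 3/4 = 272.25
  yellow-fruited: 363 × 1/4 = 90.75
Contribution of red-fruited: (253 − 272.25)² / 272.25 = 1.3611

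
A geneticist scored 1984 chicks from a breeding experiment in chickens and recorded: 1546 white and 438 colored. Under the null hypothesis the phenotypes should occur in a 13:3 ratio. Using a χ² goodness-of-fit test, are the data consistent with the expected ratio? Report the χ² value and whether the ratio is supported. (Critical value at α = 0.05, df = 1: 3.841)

14.412; not consistent

Total ratio parts = 16. Expected numbers out of 1984:
  white: 1984 × 13/16 = 1612
  colored: 1984 × 3/16 = 372
χ² = Σ (O − E)² / E
  white: (1546 − 1612)² / 1612 = 2.7022
  colored: (438 − 372)² / 372 = 11.7097
χ² = 2.7022 + 11.7097 = 14.4119 ≈ 14.412
Degrees of freedom = 2 − 1 = 1; critical value at α = 0.05 is 3.841.
Since 14.412 > 3.841, we reject the null hypothesis — the data do not fit the 13:3 ratio.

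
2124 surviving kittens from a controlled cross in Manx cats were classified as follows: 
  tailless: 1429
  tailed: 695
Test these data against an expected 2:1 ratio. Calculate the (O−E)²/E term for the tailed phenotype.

Expected counts for N = 2124 under a 2:1 ratio (total parts = 3):
  tailless: 2124 × 2/3 = 1416
  tailed: 2124 × 1/3 = 708
Contribution of tailed: (695 − 708)² / 708 = 0.2387

0.239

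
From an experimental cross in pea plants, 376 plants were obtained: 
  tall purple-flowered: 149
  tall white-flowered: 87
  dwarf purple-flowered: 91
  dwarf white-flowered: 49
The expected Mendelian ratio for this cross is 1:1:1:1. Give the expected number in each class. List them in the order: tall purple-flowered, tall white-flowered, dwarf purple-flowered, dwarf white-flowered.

Total ratio parts = 4. Expected numbers out of 376:
  tall purple-flowered: 376 × 1/4 = 94
  tall white-flowered: 376 × 1/4 = 94
  dwarf purple-flowered: 376 × 1/4 = 94
  dwarf white-flowered: 376 × 1/4 = 94

94, 94, 94, 94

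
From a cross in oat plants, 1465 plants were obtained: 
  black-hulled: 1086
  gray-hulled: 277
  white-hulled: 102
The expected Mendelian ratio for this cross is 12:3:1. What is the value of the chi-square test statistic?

1.357

Expected counts for N = 1465 under a 12:3:1 ratio (total parts = 16):
  black-hulled: 1465 × 12/16 = 1098.75
  gray-hulled: 1465 × 3/16 = 274.6875
  white-hulled: 1465 × 1/16 = 91.5625
χ² = Σ (O − E)² / E
  black-hulled: (1086 − 1098.75)² / 1098.75 = 0.1480
  gray-hulled: (277 − 274.6875)² / 274.6875 = 0.0195
  white-hulled: (102 − 91.5625)² / 91.5625 = 1.1898
χ² = 0.1480 + 0.0195 + 1.1898 = 1.3573 ≈ 1.357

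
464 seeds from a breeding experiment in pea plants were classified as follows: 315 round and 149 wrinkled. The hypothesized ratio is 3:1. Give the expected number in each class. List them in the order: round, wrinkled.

348, 116

Under the 3:1 hypothesis (Σ ratio = 4, N = 464):
  round: 464 × 3/4 = 348
  wrinkled: 464 × 1/4 = 116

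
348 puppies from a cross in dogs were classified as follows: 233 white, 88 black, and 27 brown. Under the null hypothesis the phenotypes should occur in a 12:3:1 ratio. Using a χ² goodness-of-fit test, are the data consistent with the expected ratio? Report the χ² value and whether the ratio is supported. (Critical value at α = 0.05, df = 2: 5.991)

12.203; not consistent

Expected counts for N = 348 under a 12:3:1 ratio (total parts = 16):
  white: 348 × 12/16 = 261
  black: 348 × 3/16 = 65.25
  brown: 348 × 1/16 = 21.75
χ² = Σ (O − E)² / E
  white: (233 − 261)² / 261 = 3.0038
  black: (88 − 65.25)² / 65.25 = 7.9320
  brown: (27 − 21.75)² / 21.75 = 1.2672
χ² = 3.0038 + 7.9320 + 1.2672 = 12.203
Degrees of freedom = 3 − 1 = 2; critical value at α = 0.05 is 5.991.
Since 12.203 > 5.991, we reject the null hypothesis — the data do not fit the 12:3:1 ratio.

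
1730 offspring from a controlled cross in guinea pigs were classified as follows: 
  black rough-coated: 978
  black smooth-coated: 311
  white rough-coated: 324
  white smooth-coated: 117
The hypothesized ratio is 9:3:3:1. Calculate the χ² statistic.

Total ratio parts = 16. Expected numbers out of 1730:
  black rough-coated: 1730 × 9/16 = 973.125
  black smooth-coated: 1730 × 3/16 = 324.375
  white rough-coated: 1730 × 3/16 = 324.375
  white smooth-coated: 1730 × 1/16 = 108.125
χ² = Σ (O − E)² / E
  black rough-coated: (978 − 973.125)² / 973.125 = 0.0244
  black smooth-coated: (311 − 324.375)² / 324.375 = 0.5515
  white rough-coated: (324 − 324.375)² / 324.375 = 0.0004
  white smooth-coated: (117 − 108.125)² / 108.125 = 0.7285
χ² = 0.0244 + 0.5515 + 0.0004 + 0.7285 = 1.3048 ≈ 1.305

1.305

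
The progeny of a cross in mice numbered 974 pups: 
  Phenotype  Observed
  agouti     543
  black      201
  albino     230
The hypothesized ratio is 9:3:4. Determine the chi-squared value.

2.641

Total ratio parts = 16. Expected numbers out of 974:
  agouti: 974 × 9/16 = 547.875
  black: 974 × 3/16 = 182.625
  albino: 974 × 4/16 = 243.5
χ² = Σ (O − E)² / E
  agouti: (543 − 547.875)² / 547.875 = 0.0434
  black: (201 − 182.625)² / 182.625 = 1.8488
  albino: (230 − 243.5)² / 243.5 = 0.7485
χ² = 0.0434 + 1.8488 + 0.7485 = 2.6407 ≈ 2.641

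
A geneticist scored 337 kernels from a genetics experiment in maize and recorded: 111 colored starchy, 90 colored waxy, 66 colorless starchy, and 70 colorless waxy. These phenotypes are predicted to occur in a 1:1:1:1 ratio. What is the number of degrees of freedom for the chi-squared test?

A goodness-of-fit test with 4 phenotype classes has df = 4 − 1 = 3.

3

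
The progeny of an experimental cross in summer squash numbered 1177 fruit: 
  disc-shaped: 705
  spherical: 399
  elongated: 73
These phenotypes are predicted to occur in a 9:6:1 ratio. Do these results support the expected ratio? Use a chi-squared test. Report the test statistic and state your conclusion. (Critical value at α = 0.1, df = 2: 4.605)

6.857; not consistent

Total ratio parts = 16. Expected numbers out of 1177:
  disc-shaped: 1177 × 9/16 = 662.0625
  spherical: 1177 × 6/16 = 441.375
  elongated: 1177 × 1/16 = 73.5625
χ² = Σ (O − E)² / E
  disc-shaped: (705 − 662.0625)² / 662.0625 = 2.7847
  spherical: (399 − 441.375)² / 441.375 = 4.0683
  elongated: (73 − 73.5625)² / 73.5625 = 0.0043
χ² = 2.7847 + 4.0683 + 0.0043 = 6.8573 ≈ 6.857
Degrees of freedom = 3 − 1 = 2; critical value at α = 0.1 is 4.605.
Since 6.857 > 4.605, we reject the null hypothesis — the data do not fit the 9:6:1 ratio.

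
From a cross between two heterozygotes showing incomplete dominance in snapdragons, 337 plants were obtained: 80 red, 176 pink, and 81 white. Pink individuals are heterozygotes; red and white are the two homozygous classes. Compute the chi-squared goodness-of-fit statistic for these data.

0.674

With incomplete dominance, a heterozygote × heterozygote cross gives a 1:2:1 phenotypic ratio.
Total ratio parts = 4. Expected numbers out of 337:
  red: 337 × 1/4 = 84.25
  pink: 337 × 2/4 = 168.5
  white: 337 × 1/4 = 84.25
χ² = Σ (O − E)² / E
  red: (80 − 84.25)² / 84.25 = 0.2144
  pink: (176 − 168.5)² / 168.5 = 0.3338
  white: (81 − 84.25)² / 84.25 = 0.1254
χ² = 0.2144 + 0.3338 + 0.1254 = 0.6736 ≈ 0.674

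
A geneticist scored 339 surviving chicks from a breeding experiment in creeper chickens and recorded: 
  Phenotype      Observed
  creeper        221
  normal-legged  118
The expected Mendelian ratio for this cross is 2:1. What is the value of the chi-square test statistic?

Total ratio parts = 3. Expected numbers out of 339:
  creeper: 339 × 2/3 = 226
  normal-legged: 339 × 1/3 = 113
χ² = Σ (O − E)² / E
  creeper: (221 − 226)² / 226 = 0.1106
  normal-legged: (118 − 113)² / 113 = 0.2212
χ² = 0.1106 + 0.2212 = 0.3318 ≈ 0.332

0.332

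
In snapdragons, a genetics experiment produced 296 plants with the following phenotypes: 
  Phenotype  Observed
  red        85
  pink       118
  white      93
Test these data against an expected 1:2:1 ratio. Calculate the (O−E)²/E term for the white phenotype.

4.878

The 1:2:1 ratio has 4 parts, so with N = 296 the expected counts are:
  red: 296 × 1/4 = 74
  pink: 296 × 2/4 = 148
  white: 296 × 1/4 = 74
Contribution of white: (93 − 74)² / 74 = 4.8784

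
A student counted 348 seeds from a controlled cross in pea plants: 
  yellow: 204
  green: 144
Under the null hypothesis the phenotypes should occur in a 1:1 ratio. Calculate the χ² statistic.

Expected counts for N = 348 under a 1:1 ratio (total parts = 2):
  yellow: 348 × 1/2 = 174
  green: 348 × 1/2 = 174
χ² = Σ (O − E)² / E
  yellow: (204 − 174)² / 174 = 5.1724
  green: (144 − 174)² / 174 = 5.1724
χ² = 5.1724 + 5.1724 = 10.3448 ≈ 10.345

10.345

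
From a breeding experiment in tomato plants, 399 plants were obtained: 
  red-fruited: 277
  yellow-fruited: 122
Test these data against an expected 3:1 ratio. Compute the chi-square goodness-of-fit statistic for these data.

Total ratio parts = 4. Expected numbers out of 399:
  red-fruited: 399 × 3/4 = 299.25
  yellow-fruited: 399 × 1/4 = 99.75
χ² = Σ (O − E)² / E
  red-fruited: (277 − 299.25)² / 299.25 = 1.6543
  yellow-fruited: (122 − 99.75)² / 99.75 = 4.9630
χ² = 1.6543 + 4.9630 = 6.6173 ≈ 6.617

6.617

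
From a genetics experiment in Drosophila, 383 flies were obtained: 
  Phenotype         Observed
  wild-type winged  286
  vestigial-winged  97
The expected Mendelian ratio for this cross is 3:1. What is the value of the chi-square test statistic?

0.022

The 3:1 ratio has 4 parts, so with N = 383 the expected counts are:
  wild-type winged: 383 × 3/4 = 287.25
  vestigial-winged: 383 × 1/4 = 95.75
χ² = Σ (O − E)² / E
  wild-type winged: (286 − 287.25)² / 287.25 = 0.0054
  vestigial-winged: (97 − 95.75)² / 95.75 = 0.0163
χ² = 0.0054 + 0.0163 = 0.0217 ≈ 0.022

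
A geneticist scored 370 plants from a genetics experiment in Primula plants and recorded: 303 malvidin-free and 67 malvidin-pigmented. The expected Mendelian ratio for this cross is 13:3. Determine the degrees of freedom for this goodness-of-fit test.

A goodness-of-fit test with 2 phenotype classes has df = 2 − 1 = 1.

1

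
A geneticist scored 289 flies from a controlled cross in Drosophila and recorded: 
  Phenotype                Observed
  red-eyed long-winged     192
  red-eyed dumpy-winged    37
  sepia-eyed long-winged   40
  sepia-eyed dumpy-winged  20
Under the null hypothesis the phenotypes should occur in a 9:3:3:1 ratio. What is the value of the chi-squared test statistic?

14.705

Under the 9:3:3:1 hypothesis (Σ ratio = 16, N = 289):
  red-eyed long-winged: 289 × 9/16 = 162.5625
  red-eyed dumpy-winged: 289 × 3/16 = 54.1875
  sepia-eyed long-winged: 289 × 3/16 = 54.1875
  sepia-eyed dumpy-winged: 289 × 1/16 = 18.0625
χ² = Σ (O − E)² / E
  red-eyed long-winged: (192 − 162.5625)² / 162.5625 = 5.3307
  red-eyed dumpy-winged: (37 − 54.1875)² / 54.1875 = 5.4516
  sepia-eyed long-winged: (40 − 54.1875)² / 54.1875 = 3.7146
  sepia-eyed dumpy-winged: (20 − 18.0625)² / 18.0625 = 0.2078
χ² = 5.3307 + 5.4516 + 3.7146 + 0.2078 = 14.7047 ≈ 14.705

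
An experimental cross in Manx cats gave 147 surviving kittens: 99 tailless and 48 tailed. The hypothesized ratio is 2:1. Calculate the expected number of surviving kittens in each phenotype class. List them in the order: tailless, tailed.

98, 49

Expected counts for N = 147 under a 2:1 ratio (total parts = 3):
  tailless: 147 × 2/3 = 98
  tailed: 147 × 1/3 = 49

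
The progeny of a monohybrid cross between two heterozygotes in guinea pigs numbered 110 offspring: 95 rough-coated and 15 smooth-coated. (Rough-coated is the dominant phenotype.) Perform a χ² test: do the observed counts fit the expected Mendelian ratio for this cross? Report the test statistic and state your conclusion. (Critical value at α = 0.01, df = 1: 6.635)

For a monohybrid cross between heterozygotes with complete dominance, the expected phenotypic ratio is 3:1.
Expected counts for N = 110 under a 3:1 ratio (total parts = 4):
  rough-coated: 110 × 3/4 = 82.5
  smooth-coated: 110 × 1/4 = 27.5
χ² = Σ (O − E)² / E
  rough-coated: (95 − 82.5)² / 82.5 = 1.8939
  smooth-coated: (15 − 27.5)² / 27.5 = 5.6818
χ² = 1.8939 + 5.6818 = 7.5757 ≈ 7.576
Degrees of freedom = 2 − 1 = 1; critical value at α = 0.01 is 6.635.
Since 7.576 > 6.635, we reject the null hypothesis — the data do not fit the 3:1 ratio.

7.576; not consistent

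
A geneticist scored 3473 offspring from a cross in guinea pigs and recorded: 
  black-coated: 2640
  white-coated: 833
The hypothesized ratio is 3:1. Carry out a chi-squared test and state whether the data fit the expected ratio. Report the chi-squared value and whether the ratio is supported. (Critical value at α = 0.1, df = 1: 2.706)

Expected counts for N = 3473 under a 3:1 ratio (total parts = 4):
  black-coated: 3473 × 3/4 = 2604.75
  white-coated: 3473 × 1/4 = 868.25
χ² = Σ (O − E)² / E
  black-coated: (2640 − 2604.75)² / 2604.75 = 0.4770
  white-coated: (833 − 868.25)² / 868.25 = 1.4311
χ² = 0.4770 + 1.4311 = 1.9081 ≈ 1.908
Degrees of freedom = 2 − 1 = 1; critical value at α = 0.1 is 2.706.
Since 1.908 < 2.706, we fail to reject the null hypothesis — the data are consistent with the 3:1 ratio.

1.908; consistent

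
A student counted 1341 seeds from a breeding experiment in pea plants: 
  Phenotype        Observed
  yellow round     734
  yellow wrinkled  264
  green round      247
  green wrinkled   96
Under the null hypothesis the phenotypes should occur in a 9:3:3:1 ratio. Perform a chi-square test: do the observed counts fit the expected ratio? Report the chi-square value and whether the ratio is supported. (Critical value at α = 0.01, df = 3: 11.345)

3.025; consistent

Total ratio parts = 16. Expected numbers out of 1341:
  yellow round: 1341 × 9/16 = 754.3125
  yellow wrinkled: 1341 × 3/16 = 251.4375
  green round: 1341 × 3/16 = 251.4375
  green wrinkled: 1341 × 1/16 = 83.8125
χ² = Σ (O − E)² / E
  yellow round: (734 − 754.3125)² / 754.3125 = 0.5470
  yellow wrinkled: (264 − 251.4375)² / 251.4375 = 0.6277
  green round: (247 − 251.4375)² / 251.4375 = 0.0783
  green wrinkled: (96 − 83.8125)² / 83.8125 = 1.7722
χ² = 0.5470 + 0.6277 + 0.0783 + 1.7722 = 3.0252 ≈ 3.025
Degrees of freedom = 4 − 1 = 3; critical value at α = 0.01 is 11.345.
Since 3.025 < 11.345, we fail to reject the null hypothesis — the data are consistent with the 9:3:3:1 ratio.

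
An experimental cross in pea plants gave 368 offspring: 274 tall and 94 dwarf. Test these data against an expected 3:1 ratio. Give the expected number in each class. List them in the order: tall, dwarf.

276, 92

Total ratio parts = 4. Expected numbers out of 368:
  tall: 368 × 3/4 = 276
  dwarf: 368 × 1/4 = 92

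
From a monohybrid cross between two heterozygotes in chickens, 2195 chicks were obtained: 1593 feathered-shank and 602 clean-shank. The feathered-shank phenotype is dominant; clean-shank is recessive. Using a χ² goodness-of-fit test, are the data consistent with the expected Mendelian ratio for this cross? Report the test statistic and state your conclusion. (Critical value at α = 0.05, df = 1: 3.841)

6.890; not consistent

For a monohybrid cross between heterozygotes with complete dominance, the expected phenotypic ratio is 3:1.
Under the 3:1 hypothesis (Σ ratio = 4, N = 2195):
  feathered-shank: 2195 × 3/4 = 1646.25
  clean-shank: 2195 × 1/4 = 548.75
χ² = Σ (O − E)² / E
  feathered-shank: (1593 − 1646.25)² / 1646.25 = 1.7224
  clean-shank: (602 − 548.75)² / 548.75 = 5.1673
χ² = 1.7224 + 5.1673 = 6.8897 ≈ 6.890
Degrees of freedom = 2 − 1 = 1; critical value at α = 0.05 is 3.841.
Since 6.890 > 3.841, we reject the null hypothesis — the data do not fit the 3:1 ratio.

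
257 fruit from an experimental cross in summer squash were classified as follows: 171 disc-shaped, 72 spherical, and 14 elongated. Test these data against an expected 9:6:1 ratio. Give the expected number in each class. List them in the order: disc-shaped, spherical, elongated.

144.5625, 96.375, 16.0625

Total ratio parts = 16. Expected numbers out of 257:
  disc-shaped: 257 × 9/16 = 144.5625
  spherical: 257 × 6/16 = 96.375
  elongated: 257 × 1/16 = 16.0625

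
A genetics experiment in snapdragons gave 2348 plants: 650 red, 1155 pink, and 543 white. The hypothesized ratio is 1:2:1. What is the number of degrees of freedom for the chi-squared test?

2

A goodness-of-fit test with 3 phenotype classes has df = 3 − 1 = 2.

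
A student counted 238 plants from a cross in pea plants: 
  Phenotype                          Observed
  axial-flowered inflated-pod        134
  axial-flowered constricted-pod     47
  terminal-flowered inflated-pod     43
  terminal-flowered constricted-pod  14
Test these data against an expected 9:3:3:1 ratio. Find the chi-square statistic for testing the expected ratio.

0.237

Expected counts for N = 238 under a 9:3:3:1 ratio (total parts = 16):
  axial-flowered inflated-pod: 238 × 9/16 = 133.875
  axial-flowered constricted-pod: 238 × 3/16 = 44.625
  terminal-flowered inflated-pod: 238 × 3/16 = 44.625
  terminal-flowered constricted-pod: 238 × 1/16 = 14.875
χ² = Σ (O − E)² / E
  axial-flowered inflated-pod: (134 − 133.875)² / 133.875 = 0.0001
  axial-flowered constricted-pod: (47 − 44.625)² / 44.625 = 0.1264
  terminal-flowered inflated-pod: (43 − 44.625)² / 44.625 = 0.0592
  terminal-flowered constricted-pod: (14 − 14.875)² / 14.875 = 0.0515
χ² = 0.0001 + 0.1264 + 0.0592 + 0.0515 = 0.2372 ≈ 0.237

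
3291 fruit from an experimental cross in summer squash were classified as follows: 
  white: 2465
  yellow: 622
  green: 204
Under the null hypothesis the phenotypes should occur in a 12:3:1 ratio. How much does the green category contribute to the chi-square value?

0.014

Total ratio parts = 16. Expected numbers out of 3291:
  white: 3291 × 12/16 = 2468.25
  yellow: 3291 × 3/16 = 617.0625
  green: 3291 × 1/16 = 205.6875
Contribution of green: (204 − 205.6875)² / 205.6875 = 0.0138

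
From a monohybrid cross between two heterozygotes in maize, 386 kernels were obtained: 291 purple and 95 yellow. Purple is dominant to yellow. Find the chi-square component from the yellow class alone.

For a monohybrid cross between heterozygotes with complete dominance, the expected phenotypic ratio is 3:1.
Total ratio parts = 4. Expected numbers out of 386:
  purple: 386 × 3/4 = 289.5
  yellow: 386 × 1/4 = 96.5
Contribution of yellow: (95 − 96.5)² / 96.5 = 0.0233

0.023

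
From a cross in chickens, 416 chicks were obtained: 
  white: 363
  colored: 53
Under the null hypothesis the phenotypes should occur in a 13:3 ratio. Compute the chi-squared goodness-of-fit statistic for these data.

Expected counts for N = 416 under a 13:3 ratio (total parts = 16):
  white: 416 × 13/16 = 338
  colored: 416 × 3/16 = 78
χ² = Σ (O − E)² / E
  white: (363 − 338)² / 338 = 1.8491
  colored: (53 − 78)² / 78 = 8.0128
χ² = 1.8491 + 8.0128 = 9.8619 ≈ 9.862

9.862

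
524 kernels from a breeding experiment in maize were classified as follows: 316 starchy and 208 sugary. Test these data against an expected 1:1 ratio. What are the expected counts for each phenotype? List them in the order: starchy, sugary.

Expected counts for N = 524 under a 1:1 ratio (total parts = 2):
  starchy: 524 × 1/2 = 262
  sugary: 524 × 1/2 = 262

262, 262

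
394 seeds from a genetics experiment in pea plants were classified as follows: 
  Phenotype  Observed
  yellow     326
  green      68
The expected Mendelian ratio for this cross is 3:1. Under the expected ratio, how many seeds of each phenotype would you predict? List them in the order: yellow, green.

Under the 3:1 hypothesis (Σ ratio = 4, N = 394):
  yellow: 394 × 3/4 = 295.5
  green: 394 × 1/4 = 98.5

295.5, 98.5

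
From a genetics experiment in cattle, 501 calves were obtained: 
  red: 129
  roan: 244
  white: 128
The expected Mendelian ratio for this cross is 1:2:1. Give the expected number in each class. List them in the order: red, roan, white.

125.25, 250.5, 125.25

Expected counts for N = 501 under a 1:2:1 ratio (total parts = 4):
  red: 501 × 1/4 = 125.25
  roan: 501 × 2/4 = 250.5
  white: 501 × 1/4 = 125.25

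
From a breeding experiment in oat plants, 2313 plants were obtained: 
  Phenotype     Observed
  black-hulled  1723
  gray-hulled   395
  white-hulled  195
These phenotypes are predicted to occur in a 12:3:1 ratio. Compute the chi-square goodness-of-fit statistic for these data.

21.128

Under the 12:3:1 hypothesis (Σ ratio = 16, N = 2313):
  black-hulled: 2313 × 12/16 = 1734.75
  gray-hulled: 2313 × 3/16 = 433.6875
  white-hulled: 2313 × 1/16 = 144.5625
χ² = Σ (O − E)² / E
  black-hulled: (1723 − 1734.75)² / 1734.75 = 0.0796
  gray-hulled: (395 − 433.6875)² / 433.6875 = 3.4512
  white-hulled: (195 − 144.5625)² / 144.5625 = 17.5975
χ² = 0.0796 + 3.4512 + 17.5975 = 21.1283 ≈ 21.128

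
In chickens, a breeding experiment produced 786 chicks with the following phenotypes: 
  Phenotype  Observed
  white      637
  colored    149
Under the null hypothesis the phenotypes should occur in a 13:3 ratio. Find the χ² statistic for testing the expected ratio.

The 13:3 ratio has 16 parts, so with N = 786 the expected counts are:
  white: 786 × 13/16 = 638.625
  colored: 786 × 3/16 = 147.375
χ² = Σ (O − E)² / E
  white: (637 − 638.625)² / 638.625 = 0.0041
  colored: (149 − 147.375)² / 147.375 = 0.0179
χ² = 0.0041 + 0.0179 = 0.022

0.022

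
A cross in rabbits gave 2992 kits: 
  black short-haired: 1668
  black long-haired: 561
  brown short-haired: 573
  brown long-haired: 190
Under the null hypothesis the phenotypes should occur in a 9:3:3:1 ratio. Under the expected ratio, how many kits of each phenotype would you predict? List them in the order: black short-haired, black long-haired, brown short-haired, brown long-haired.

Total ratio parts = 16. Expected numbers out of 2992:
  black short-haired: 2992 × 9/16 = 1683
  black long-haired: 2992 × 3/16 = 561
  brown short-haired: 2992 × 3/16 = 561
  brown long-haired: 2992 × 1/16 = 187

1683, 561, 561, 187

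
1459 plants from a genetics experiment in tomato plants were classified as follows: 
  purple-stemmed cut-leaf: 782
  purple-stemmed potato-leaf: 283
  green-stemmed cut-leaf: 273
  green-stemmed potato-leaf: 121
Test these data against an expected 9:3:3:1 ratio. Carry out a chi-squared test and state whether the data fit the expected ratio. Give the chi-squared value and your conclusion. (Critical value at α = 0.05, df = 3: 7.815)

11.897; not consistent

Under the 9:3:3:1 hypothesis (Σ ratio = 16, N = 1459):
  purple-stemmed cut-leaf: 1459 × 9/16 = 820.6875
  purple-stemmed potato-leaf: 1459 × 3/16 = 273.5625
  green-stemmed cut-leaf: 1459 × 3/16 = 273.5625
  green-stemmed potato-leaf: 1459 × 1/16 = 91.1875
χ² = Σ (O − E)² / E
  purple-stemmed cut-leaf: (782 − 820.6875)² / 820.6875 = 1.8237
  purple-stemmed potato-leaf: (283 − 273.5625)² / 273.5625 = 0.3256
  green-stemmed cut-leaf: (273 − 273.5625)² / 273.5625 = 0.0012
  green-stemmed potato-leaf: (121 − 91.1875)² / 91.1875 = 9.7468
χ² = 1.8237 + 0.3256 + 0.0012 + 9.7468 = 11.8973 ≈ 11.897
Degrees of freedom = 4 − 1 = 3; critical value at α = 0.05 is 7.815.
Since 11.897 > 7.815, we reject the null hypothesis — the data do not fit the 9:3:3:1 ratio.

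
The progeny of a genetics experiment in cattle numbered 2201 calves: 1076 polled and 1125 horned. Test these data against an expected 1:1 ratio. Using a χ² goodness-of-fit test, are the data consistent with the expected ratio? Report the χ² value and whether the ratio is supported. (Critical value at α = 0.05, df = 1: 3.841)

1.091; consistent

Under the 1:1 hypothesis (Σ ratio = 2, N = 2201):
  polled: 2201 × 1/2 = 1100.5
  horned: 2201 × 1/2 = 1100.5
χ² = Σ (O − E)² / E
  polled: (1076 − 1100.5)² / 1100.5 = 0.5454
  horned: (1125 − 1100.5)² / 1100.5 = 0.5454
χ² = 0.5454 + 0.5454 = 1.0908 ≈ 1.091
Degrees of freedom = 2 − 1 = 1; critical value at α = 0.05 is 3.841.
Since 1.091 < 3.841, we fail to reject the null hypothesis — the data are consistent with the 1:1 ratio.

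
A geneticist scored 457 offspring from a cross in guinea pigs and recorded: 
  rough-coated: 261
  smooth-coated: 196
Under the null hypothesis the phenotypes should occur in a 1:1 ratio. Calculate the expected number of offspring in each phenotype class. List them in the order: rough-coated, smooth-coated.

228.5, 228.5

Total ratio parts = 2. Expected numbers out of 457:
  rough-coated: 457 × 1/2 = 228.5
  smooth-coated: 457 × 1/2 = 228.5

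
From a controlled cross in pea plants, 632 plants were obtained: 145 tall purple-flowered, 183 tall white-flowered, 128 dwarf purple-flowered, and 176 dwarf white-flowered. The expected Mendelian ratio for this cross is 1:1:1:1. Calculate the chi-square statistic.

The 1:1:1:1 ratio has 4 parts, so with N = 632 the expected counts are:
  tall purple-flowered: 632 × 1/4 = 158
  tall white-flowered: 632 × 1/4 = 158
  dwarf purple-flowered: 632 × 1/4 = 158
  dwarf white-flowered: 632 × 1/4 = 158
χ² = Σ (O − E)² / E
  tall purple-flowered: (145 − 158)² / 158 = 1.0696
  tall white-flowered: (183 − 158)² / 158 = 3.9557
  dwarf purple-flowered: (128 − 158)² / 158 = 5.6962
  dwarf white-flowered: (176 − 158)² / 158 = 2.0506
χ² = 1.0696 + 3.9557 + 5.6962 + 2.0506 = 12.7721 ≈ 12.772

12.772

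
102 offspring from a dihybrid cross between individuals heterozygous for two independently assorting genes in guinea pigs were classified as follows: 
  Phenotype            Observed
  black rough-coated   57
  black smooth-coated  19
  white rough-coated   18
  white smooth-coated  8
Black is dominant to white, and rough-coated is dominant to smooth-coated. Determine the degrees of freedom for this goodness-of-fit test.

A dihybrid F₂ with independent assortment and complete dominance at both loci gives a 9:3:3:1 phenotypic ratio.
A goodness-of-fit test with 4 phenotype classes has df = 4 − 1 = 3.

3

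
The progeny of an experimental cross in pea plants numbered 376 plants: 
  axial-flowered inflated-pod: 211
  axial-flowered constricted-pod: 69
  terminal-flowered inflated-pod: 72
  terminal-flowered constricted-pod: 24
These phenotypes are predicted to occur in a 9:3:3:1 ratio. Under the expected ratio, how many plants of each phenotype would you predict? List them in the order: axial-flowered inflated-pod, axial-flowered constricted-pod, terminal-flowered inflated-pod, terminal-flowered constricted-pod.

211.5, 70.5, 70.5, 23.5

Under the 9:3:3:1 hypothesis (Σ ratio = 16, N = 376):
  axial-flowered inflated-pod: 376 × 9/16 = 211.5
  axial-flowered constricted-pod: 376 × 3/16 = 70.5
  terminal-flowered inflated-pod: 376 × 3/16 = 70.5
  terminal-flowered constricted-pod: 376 × 1/16 = 23.5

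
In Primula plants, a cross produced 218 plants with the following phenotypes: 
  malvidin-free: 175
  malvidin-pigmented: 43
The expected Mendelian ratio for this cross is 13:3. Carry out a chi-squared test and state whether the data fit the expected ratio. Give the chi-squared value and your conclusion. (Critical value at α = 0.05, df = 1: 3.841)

0.136; consistent

Under the 13:3 hypothesis (Σ ratio = 16, N = 218):
  malvidin-free: 218 × 13/16 = 177.125
  malvidin-pigmented: 218 × 3/16 = 40.875
χ² = Σ (O − E)² / E
  malvidin-free: (175 − 177.125)² / 177.125 = 0.0255
  malvidin-pigmented: (43 − 40.875)² / 40.875 = 0.1105
χ² = 0.0255 + 0.1105 = 0.136
Degrees of freedom = 2 − 1 = 1; critical value at α = 0.05 is 3.841.
Since 0.136 < 3.841, we fail to reject the null hypothesis — the data are consistent with the 13:3 ratio.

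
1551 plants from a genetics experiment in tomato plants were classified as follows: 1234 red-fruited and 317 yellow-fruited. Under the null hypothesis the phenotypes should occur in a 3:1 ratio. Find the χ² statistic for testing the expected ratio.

17.212

Total ratio parts = 4. Expected numbers out of 1551:
  red-fruited: 1551 × 3/4 = 1163.25
  yellow-fruited: 1551 × 1/4 = 387.75
χ² = Σ (O − E)² / E
  red-fruited: (1234 − 1163.25)² / 1163.25 = 4.3031
  yellow-fruited: (317 − 387.75)² / 387.75 = 12.9093
χ² = 4.3031 + 12.9093 = 17.2124 ≈ 17.212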